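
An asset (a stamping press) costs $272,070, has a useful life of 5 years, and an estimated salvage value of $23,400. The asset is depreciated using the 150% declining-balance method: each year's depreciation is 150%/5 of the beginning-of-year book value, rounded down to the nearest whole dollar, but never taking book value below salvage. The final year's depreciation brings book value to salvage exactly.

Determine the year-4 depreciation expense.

Depreciable base = $272,070 − $23,400 = $248,670.
Year 1: ⌊$272,070 × 150%/5⌋ = $81,621. Book value $190,449.
Year 2: ⌊$190,449 × 150%/5⌋ = $57,134. Book value $133,315.
Year 3: ⌊$133,315 × 150%/5⌋ = $39,994. Book value $93,321.
Year 4: ⌊$93,321 × 150%/5⌋ = $27,996. Book value $65,325.

$27,996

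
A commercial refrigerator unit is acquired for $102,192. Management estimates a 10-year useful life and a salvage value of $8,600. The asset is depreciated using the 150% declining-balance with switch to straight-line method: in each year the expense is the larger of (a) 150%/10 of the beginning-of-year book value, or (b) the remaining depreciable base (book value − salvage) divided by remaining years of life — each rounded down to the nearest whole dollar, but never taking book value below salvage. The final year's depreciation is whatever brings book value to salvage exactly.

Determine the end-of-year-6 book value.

Depreciable base = $102,192 − $8,600 = $93,592.
Year 1: DB = ⌊$102,192 × 150%/10⌋ = $15,328; SL = ⌊$93,592/10⌋ = $9,359 → take DB $15,328. Book value $86,864.
Year 2: DB = ⌊$86,864 × 150%/10⌋ = $13,029; SL = ⌊$78,264/9⌋ = $8,696 → take DB $13,029. Book value $73,835.
Year 3: DB = ⌊$73,835 × 150%/10⌋ = $11,075; SL = ⌊$65,235/8⌋ = $8,154 → take DB $11,075. Book value $62,760.
Year 4: DB = ⌊$62,760 × 150%/10⌋ = $9,414; SL = ⌊$54,160/7⌋ = $7,737 → take DB $9,414. Book value $53,346.
Year 5: DB = ⌊$53,346 × 150%/10⌋ = $8,001; SL = ⌊$44,746/6⌋ = $7,457 → take DB $8,001. Book value $45,345.
Year 6: DB = ⌊$45,345 × 150%/10⌋ = $6,801; SL = ⌊$36,745/5⌋ = $7,349 → take SL $7,349. Book value $37,996.

$37,996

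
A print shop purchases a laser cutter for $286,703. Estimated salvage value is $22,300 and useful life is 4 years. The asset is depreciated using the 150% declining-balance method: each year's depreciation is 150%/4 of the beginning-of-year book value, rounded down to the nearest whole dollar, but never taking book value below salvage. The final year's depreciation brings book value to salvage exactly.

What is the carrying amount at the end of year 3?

$69,997

Depreciable base = $286,703 − $22,300 = $264,403.
Year 1: ⌊$286,703 × 150%/4⌋ = $107,513. Book value $179,190.
Year 2: ⌊$179,190 × 150%/4⌋ = $67,196. Book value $111,994.
Year 3: ⌊$111,994 × 150%/4⌋ = $41,997. Book value $69,997.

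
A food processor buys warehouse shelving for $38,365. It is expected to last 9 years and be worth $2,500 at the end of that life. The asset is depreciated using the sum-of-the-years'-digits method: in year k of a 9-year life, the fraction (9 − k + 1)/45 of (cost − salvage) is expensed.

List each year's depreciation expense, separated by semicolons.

$7,173; $6,376; $5,579; $4,782; $3,985; $3,188; $2,391; $1,594; $797

Depreciable base = $38,365 − $2,500 = $35,865.
Sum of the years' digits = 9+8+7+6+5+4+3+2+1 = 45.
Year 1: $35,865 × 9/45 = $7,173. Book value $31,192.
Year 2: $35,865 × 8/45 = $6,376. Book value $24,816.
Year 3: $35,865 × 7/45 = $5,579. Book value $19,237.
Year 4: $35,865 × 6/45 = $4,782. Book value $14,455.
Year 5: $35,865 × 5/45 = $3,985. Book value $10,470.
Year 6: $35,865 × 4/45 = $3,188. Book value $7,282.
Year 7: $35,865 × 3/45 = $2,391. Book value $4,891.
Year 8: $35,865 × 2/45 = $1,594. Book value $3,297.
Year 9: $35,865 × 1/45 = $797. Book value $2,500.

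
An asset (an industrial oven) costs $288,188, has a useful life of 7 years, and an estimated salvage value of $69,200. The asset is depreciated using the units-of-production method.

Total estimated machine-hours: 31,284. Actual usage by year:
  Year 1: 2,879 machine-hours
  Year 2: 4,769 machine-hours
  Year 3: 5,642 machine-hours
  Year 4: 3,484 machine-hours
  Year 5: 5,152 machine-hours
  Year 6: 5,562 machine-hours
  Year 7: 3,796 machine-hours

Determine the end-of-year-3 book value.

Depreciable base = $288,188 − $69,200 = $218,988.
Rate = $218,988 / 31,284 machine-hours = $7 per machine-hour.
Year 1: 2,879 × $7 = $20,153. Book value $268,035.
Year 2: 4,769 × $7 = $33,383. Book value $234,652.
Year 3: 5,642 × $7 = $39,494. Book value $195,158.

$195,158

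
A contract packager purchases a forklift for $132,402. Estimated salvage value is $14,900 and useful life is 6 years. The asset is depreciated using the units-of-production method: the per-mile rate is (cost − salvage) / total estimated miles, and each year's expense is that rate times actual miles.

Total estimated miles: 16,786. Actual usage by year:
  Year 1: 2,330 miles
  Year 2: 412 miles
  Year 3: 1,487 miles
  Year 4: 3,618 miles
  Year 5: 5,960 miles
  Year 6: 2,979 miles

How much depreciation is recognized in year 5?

$41,720

Depreciable base = $132,402 − $14,900 = $117,502.
Rate = $117,502 / 16,786 miles = $7 per mile.
Year 1: 2,330 × $7 = $16,310. Book value $116,092.
Year 2: 412 × $7 = $2,884. Book value $113,208.
Year 3: 1,487 × $7 = $10,409. Book value $102,799.
Year 4: 3,618 × $7 = $25,326. Book value $77,473.
Year 5: 5,960 × $7 = $41,720. Book value $35,753.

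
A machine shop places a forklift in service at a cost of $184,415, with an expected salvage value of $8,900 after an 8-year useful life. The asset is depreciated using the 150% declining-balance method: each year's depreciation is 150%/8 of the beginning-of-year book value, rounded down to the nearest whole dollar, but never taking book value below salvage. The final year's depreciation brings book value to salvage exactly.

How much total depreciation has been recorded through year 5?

$119,113

Depreciable base = $184,415 − $8,900 = $175,515.
Year 1: ⌊$184,415 × 150%/8⌋ = $34,577. Book value $149,838.
Year 2: ⌊$149,838 × 150%/8⌋ = $28,094. Book value $121,744.
Year 3: ⌊$121,744 × 150%/8⌋ = $22,827. Book value $98,917.
Year 4: ⌊$98,917 × 150%/8⌋ = $18,546. Book value $80,371.
Year 5: ⌊$80,371 × 150%/8⌋ = $15,069. Book value $65,302.
Accumulated through year 5 = $184,415 − $65,302 = $119,113.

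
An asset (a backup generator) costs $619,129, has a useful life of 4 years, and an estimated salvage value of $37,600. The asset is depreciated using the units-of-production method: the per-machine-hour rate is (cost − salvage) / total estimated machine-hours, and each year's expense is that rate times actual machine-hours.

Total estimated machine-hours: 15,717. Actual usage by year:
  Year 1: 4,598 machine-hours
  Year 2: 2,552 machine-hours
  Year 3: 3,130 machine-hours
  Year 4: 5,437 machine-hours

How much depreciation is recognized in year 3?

Depreciable base = $619,129 − $37,600 = $581,529.
Rate = $581,529 / 15,717 machine-hours = $37 per machine-hour.
Year 1: 4,598 × $37 = $170,126. Book value $449,003.
Year 2: 2,552 × $37 = $94,424. Book value $354,579.
Year 3: 3,130 × $37 = $115,810. Book value $238,769.

$115,810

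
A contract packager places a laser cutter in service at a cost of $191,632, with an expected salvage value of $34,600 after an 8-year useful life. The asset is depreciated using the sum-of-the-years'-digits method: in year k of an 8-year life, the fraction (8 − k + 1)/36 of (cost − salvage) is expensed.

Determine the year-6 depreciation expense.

Depreciable base = $191,632 − $34,600 = $157,032.
Sum of the years' digits = 8+7+6+5+4+3+2+1 = 36.
Year 1: $157,032 × 8/36 = $34,896. Book value $156,736.
Year 2: $157,032 × 7/36 = $30,534. Book value $126,202.
Year 3: $157,032 × 6/36 = $26,172. Book value $100,030.
Year 4: $157,032 × 5/36 = $21,810. Book value $78,220.
Year 5: $157,032 × 4/36 = $17,448. Book value $60,772.
Year 6: $157,032 × 3/36 = $13,086. Book value $47,686.

$13,086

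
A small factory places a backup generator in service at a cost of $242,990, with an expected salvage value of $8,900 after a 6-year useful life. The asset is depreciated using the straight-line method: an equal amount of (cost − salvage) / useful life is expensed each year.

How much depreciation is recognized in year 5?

Depreciable base = $242,990 − $8,900 = $234,090.
Annual expense = $234,090 / 6 = $39,015.

$39,015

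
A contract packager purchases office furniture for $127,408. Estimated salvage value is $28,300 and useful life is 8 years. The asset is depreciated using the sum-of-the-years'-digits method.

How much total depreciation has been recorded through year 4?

$71,578

Depreciable base = $127,408 − $28,300 = $99,108.
Sum of the years' digits = 8+7+6+5+4+3+2+1 = 36.
Year 1: $99,108 × 8/36 = $22,024. Book value $105,384.
Year 2: $99,108 × 7/36 = $19,271. Book value $86,113.
Year 3: $99,108 × 6/36 = $16,518. Book value $69,595.
Year 4: $99,108 × 5/36 = $13,765. Book value $55,830.
Accumulated through year 4 = $127,408 − $55,830 = $71,578.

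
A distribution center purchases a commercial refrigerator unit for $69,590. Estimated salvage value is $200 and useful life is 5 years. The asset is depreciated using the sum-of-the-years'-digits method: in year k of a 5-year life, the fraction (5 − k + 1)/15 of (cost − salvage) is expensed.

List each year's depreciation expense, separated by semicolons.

Depreciable base = $69,590 − $200 = $69,390.
Sum of the years' digits = 5+4+3+2+1 = 15.
Year 1: $69,390 × 5/15 = $23,130. Book value $46,460.
Year 2: $69,390 × 4/15 = $18,504. Book value $27,956.
Year 3: $69,390 × 3/15 = $13,878. Book value $14,078.
Year 4: $69,390 × 2/15 = $9,252. Book value $4,826.
Year 5: $69,390 × 1/15 = $4,626. Book value $200.

$23,130; $18,504; $13,878; $9,252; $4,626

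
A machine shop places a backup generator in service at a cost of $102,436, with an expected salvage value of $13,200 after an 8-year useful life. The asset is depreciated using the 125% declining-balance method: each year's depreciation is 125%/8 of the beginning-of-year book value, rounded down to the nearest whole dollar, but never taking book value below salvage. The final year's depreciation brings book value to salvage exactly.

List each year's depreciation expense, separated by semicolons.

$16,005; $13,504; $11,394; $9,614; $8,112; $6,844; $5,775; $17,988

Depreciable base = $102,436 − $13,200 = $89,236.
Year 1: ⌊$102,436 × 125%/8⌋ = $16,005. Book value $86,431.
Year 2: ⌊$86,431 × 125%/8⌋ = $13,504. Book value $72,927.
Year 3: ⌊$72,927 × 125%/8⌋ = $11,394. Book value $61,533.
Year 4: ⌊$61,533 × 125%/8⌋ = $9,614. Book value $51,919.
Year 5: ⌊$51,919 × 125%/8⌋ = $8,112. Book value $43,807.
Year 6: ⌊$43,807 × 125%/8⌋ = $6,844. Book value $36,963.
Year 7: ⌊$36,963 × 125%/8⌋ = $5,775. Book value $31,188.
Year 8 (final): $31,188 − $13,200 = $17,988. Book value $13,200.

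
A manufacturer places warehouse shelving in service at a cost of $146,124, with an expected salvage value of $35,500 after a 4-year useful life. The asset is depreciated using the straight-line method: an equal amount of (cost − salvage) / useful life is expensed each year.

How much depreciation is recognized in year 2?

Depreciable base = $146,124 − $35,500 = $110,624.
Annual expense = $110,624 / 4 = $27,656.

$27,656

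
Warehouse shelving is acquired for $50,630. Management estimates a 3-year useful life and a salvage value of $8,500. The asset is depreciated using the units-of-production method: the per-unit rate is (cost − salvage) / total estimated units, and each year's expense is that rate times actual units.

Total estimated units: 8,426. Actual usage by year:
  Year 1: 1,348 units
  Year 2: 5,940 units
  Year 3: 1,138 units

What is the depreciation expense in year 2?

$29,700

Depreciable base = $50,630 − $8,500 = $42,130.
Rate = $42,130 / 8,426 units = $5 per unit.
Year 1: 1,348 × $5 = $6,740. Book value $43,890.
Year 2: 5,940 × $5 = $29,700. Book value $14,190.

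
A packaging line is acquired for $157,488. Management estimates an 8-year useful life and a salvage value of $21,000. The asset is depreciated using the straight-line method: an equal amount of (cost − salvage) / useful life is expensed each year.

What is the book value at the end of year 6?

Depreciable base = $157,488 − $21,000 = $136,488.
Annual expense = $136,488 / 8 = $17,061.
End of year 1: book value $140,427.
End of year 2: book value $123,366.
End of year 3: book value $106,305.
End of year 4: book value $89,244.
End of year 5: book value $72,183.
End of year 6: book value $55,122.

$55,122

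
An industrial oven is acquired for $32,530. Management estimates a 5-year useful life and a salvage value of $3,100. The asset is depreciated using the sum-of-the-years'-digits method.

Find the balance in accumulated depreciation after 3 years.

$23,544

Depreciable base = $32,530 − $3,100 = $29,430.
Sum of the years' digits = 5+4+3+2+1 = 15.
Year 1: $29,430 × 5/15 = $9,810. Book value $22,720.
Year 2: $29,430 × 4/15 = $7,848. Book value $14,872.
Year 3: $29,430 × 3/15 = $5,886. Book value $8,986.
Accumulated through year 3 = $32,530 − $8,986 = $23,544.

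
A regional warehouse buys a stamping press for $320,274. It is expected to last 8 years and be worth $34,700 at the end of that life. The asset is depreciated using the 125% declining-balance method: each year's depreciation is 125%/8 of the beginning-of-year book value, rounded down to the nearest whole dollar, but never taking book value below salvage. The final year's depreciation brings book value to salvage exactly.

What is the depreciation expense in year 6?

Depreciable base = $320,274 − $34,700 = $285,574.
Year 1: ⌊$320,274 × 125%/8⌋ = $50,042. Book value $270,232.
Year 2: ⌊$270,232 × 125%/8⌋ = $42,223. Book value $228,009.
Year 3: ⌊$228,009 × 125%/8⌋ = $35,626. Book value $192,383.
Year 4: ⌊$192,383 × 125%/8⌋ = $30,059. Book value $162,324.
Year 5: ⌊$162,324 × 125%/8⌋ = $25,363. Book value $136,961.
Year 6: ⌊$136,961 × 125%/8⌋ = $21,400. Book value $115,561.

$21,400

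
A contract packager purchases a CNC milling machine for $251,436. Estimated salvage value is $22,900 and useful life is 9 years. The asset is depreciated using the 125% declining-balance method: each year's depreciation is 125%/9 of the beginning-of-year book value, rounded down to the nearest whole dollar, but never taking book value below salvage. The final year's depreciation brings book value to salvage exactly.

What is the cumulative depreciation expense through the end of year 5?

Depreciable base = $251,436 − $22,900 = $228,536.
Year 1: ⌊$251,436 × 125%/9⌋ = $34,921. Book value $216,515.
Year 2: ⌊$216,515 × 125%/9⌋ = $30,071. Book value $186,444.
Year 3: ⌊$186,444 × 125%/9⌋ = $25,895. Book value $160,549.
Year 4: ⌊$160,549 × 125%/9⌋ = $22,298. Book value $138,251.
Year 5: ⌊$138,251 × 125%/9⌋ = $19,201. Book value $119,050.
Accumulated through year 5 = $251,436 − $119,050 = $132,386.

$132,386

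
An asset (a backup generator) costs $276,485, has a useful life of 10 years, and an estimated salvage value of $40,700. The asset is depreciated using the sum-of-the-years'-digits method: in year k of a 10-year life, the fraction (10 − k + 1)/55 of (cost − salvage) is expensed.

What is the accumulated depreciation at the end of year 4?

Depreciable base = $276,485 − $40,700 = $235,785.
Sum of the years' digits = 10+9+8+7+6+5+4+3+2+1 = 55.
Year 1: $235,785 × 10/55 = $42,870. Book value $233,615.
Year 2: $235,785 × 9/55 = $38,583. Book value $195,032.
Year 3: $235,785 × 8/55 = $34,296. Book value $160,736.
Year 4: $235,785 × 7/55 = $30,009. Book value $130,727.
Accumulated through year 4 = $276,485 − $130,727 = $145,758.

$145,758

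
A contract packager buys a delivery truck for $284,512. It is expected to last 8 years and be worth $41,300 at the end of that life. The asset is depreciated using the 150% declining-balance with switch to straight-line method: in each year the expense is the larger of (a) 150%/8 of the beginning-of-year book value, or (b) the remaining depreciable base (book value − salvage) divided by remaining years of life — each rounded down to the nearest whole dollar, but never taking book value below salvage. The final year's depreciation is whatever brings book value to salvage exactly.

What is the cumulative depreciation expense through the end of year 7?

Depreciable base = $284,512 − $41,300 = $243,212.
Year 1: DB = ⌊$284,512 × 150%/8⌋ = $53,346; SL = ⌊$243,212/8⌋ = $30,401 → take DB $53,346. Book value $231,166.
Year 2: DB = ⌊$231,166 × 150%/8⌋ = $43,343; SL = ⌊$189,866/7⌋ = $27,123 → take DB $43,343. Book value $187,823.
Year 3: DB = ⌊$187,823 × 150%/8⌋ = $35,216; SL = ⌊$146,523/6⌋ = $24,420 → take DB $35,216. Book value $152,607.
Year 4: DB = ⌊$152,607 × 150%/8⌋ = $28,613; SL = ⌊$111,307/5⌋ = $22,261 → take DB $28,613. Book value $123,994.
Year 5: DB = ⌊$123,994 × 150%/8⌋ = $23,248; SL = ⌊$82,694/4⌋ = $20,673 → take DB $23,248. Book value $100,746.
Year 6: DB = ⌊$100,746 × 150%/8⌋ = $18,889; SL = ⌊$59,446/3⌋ = $19,815 → take SL $19,815. Book value $80,931.
Year 7: DB = ⌊$80,931 × 150%/8⌋ = $15,174; SL = ⌊$39,631/2⌋ = $19,815 → take SL $19,815. Book value $61,116.
Accumulated through year 7 = $284,512 − $61,116 = $223,396.

$223,396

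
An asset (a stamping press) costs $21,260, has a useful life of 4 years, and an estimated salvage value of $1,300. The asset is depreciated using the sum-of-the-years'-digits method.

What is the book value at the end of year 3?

Depreciable base = $21,260 − $1,300 = $19,960.
Sum of the years' digits = 4+3+2+1 = 10.
Year 1: $19,960 × 4/10 = $7,984. Book value $13,276.
Year 2: $19,960 × 3/10 = $5,988. Book value $7,288.
Year 3: $19,960 × 2/10 = $3,992. Book value $3,296.

$3,296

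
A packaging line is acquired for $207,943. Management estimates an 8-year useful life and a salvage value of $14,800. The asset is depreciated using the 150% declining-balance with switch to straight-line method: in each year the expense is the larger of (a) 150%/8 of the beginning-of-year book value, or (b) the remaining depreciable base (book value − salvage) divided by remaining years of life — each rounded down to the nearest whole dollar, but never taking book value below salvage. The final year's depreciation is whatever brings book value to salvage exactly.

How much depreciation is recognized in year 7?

$18,956

Depreciable base = $207,943 − $14,800 = $193,143.
Year 1: DB = ⌊$207,943 × 150%/8⌋ = $38,989; SL = ⌊$193,143/8⌋ = $24,142 → take DB $38,989. Book value $168,954.
Year 2: DB = ⌊$168,954 × 150%/8⌋ = $31,678; SL = ⌊$154,154/7⌋ = $22,022 → take DB $31,678. Book value $137,276.
Year 3: DB = ⌊$137,276 × 150%/8⌋ = $25,739; SL = ⌊$122,476/6⌋ = $20,412 → take DB $25,739. Book value $111,537.
Year 4: DB = ⌊$111,537 × 150%/8⌋ = $20,913; SL = ⌊$96,737/5⌋ = $19,347 → take DB $20,913. Book value $90,624.
Year 5: DB = ⌊$90,624 × 150%/8⌋ = $16,992; SL = ⌊$75,824/4⌋ = $18,956 → take SL $18,956. Book value $71,668.
Year 6: DB = ⌊$71,668 × 150%/8⌋ = $13,437; SL = ⌊$56,868/3⌋ = $18,956 → take SL $18,956. Book value $52,712.
Year 7: DB = ⌊$52,712 × 150%/8⌋ = $9,883; SL = ⌊$37,912/2⌋ = $18,956 → take SL $18,956. Book value $33,756.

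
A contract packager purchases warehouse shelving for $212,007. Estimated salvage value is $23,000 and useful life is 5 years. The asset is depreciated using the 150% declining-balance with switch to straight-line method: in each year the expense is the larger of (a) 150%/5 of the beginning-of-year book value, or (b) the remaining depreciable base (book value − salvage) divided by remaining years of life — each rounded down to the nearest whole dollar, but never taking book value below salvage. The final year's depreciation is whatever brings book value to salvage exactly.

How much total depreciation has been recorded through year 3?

Depreciable base = $212,007 − $23,000 = $189,007.
Year 1: DB = ⌊$212,007 × 150%/5⌋ = $63,602; SL = ⌊$189,007/5⌋ = $37,801 → take DB $63,602. Book value $148,405.
Year 2: DB = ⌊$148,405 × 150%/5⌋ = $44,521; SL = ⌊$125,405/4⌋ = $31,351 → take DB $44,521. Book value $103,884.
Year 3: DB = ⌊$103,884 × 150%/5⌋ = $31,165; SL = ⌊$80,884/3⌋ = $26,961 → take DB $31,165. Book value $72,719.
Accumulated through year 3 = $212,007 − $72,719 = $139,288.

$139,288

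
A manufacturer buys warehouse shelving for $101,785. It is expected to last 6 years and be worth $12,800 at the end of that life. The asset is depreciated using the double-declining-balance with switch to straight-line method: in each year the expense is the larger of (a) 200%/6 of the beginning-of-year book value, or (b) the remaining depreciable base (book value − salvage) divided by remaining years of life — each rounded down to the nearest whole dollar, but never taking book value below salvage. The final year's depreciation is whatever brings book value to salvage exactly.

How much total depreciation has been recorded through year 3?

Depreciable base = $101,785 − $12,800 = $88,985.
Year 1: DB = ⌊$101,785 × 200%/6⌋ = $33,928; SL = ⌊$88,985/6⌋ = $14,830 → take DB $33,928. Book value $67,857.
Year 2: DB = ⌊$67,857 × 200%/6⌋ = $22,619; SL = ⌊$55,057/5⌋ = $11,011 → take DB $22,619. Book value $45,238.
Year 3: DB = ⌊$45,238 × 200%/6⌋ = $15,079; SL = ⌊$32,438/4⌋ = $8,109 → take DB $15,079. Book value $30,159.
Accumulated through year 3 = $101,785 − $30,159 = $71,626.

$71,626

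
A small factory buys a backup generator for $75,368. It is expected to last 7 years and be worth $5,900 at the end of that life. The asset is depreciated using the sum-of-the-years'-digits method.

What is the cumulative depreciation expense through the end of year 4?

$54,582

Depreciable base = $75,368 − $5,900 = $69,468.
Sum of the years' digits = 7+6+5+4+3+2+1 = 28.
Year 1: $69,468 × 7/28 = $17,367. Book value $58,001.
Year 2: $69,468 × 6/28 = $14,886. Book value $43,115.
Year 3: $69,468 × 5/28 = $12,405. Book value $30,710.
Year 4: $69,468 × 4/28 = $9,924. Book value $20,786.
Accumulated through year 4 = $75,368 − $20,786 = $54,582.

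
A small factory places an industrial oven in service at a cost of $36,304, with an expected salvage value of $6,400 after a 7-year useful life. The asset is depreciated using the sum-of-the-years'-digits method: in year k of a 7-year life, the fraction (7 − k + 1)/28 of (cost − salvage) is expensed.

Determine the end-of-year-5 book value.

$9,604

Depreciable base = $36,304 − $6,400 = $29,904.
Sum of the years' digits = 7+6+5+4+3+2+1 = 28.
Year 1: $29,904 × 7/28 = $7,476. Book value $28,828.
Year 2: $29,904 × 6/28 = $6,408. Book value $22,420.
Year 3: $29,904 × 5/28 = $5,340. Book value $17,080.
Year 4: $29,904 × 4/28 = $4,272. Book value $12,808.
Year 5: $29,904 × 3/28 = $3,204. Book value $9,604.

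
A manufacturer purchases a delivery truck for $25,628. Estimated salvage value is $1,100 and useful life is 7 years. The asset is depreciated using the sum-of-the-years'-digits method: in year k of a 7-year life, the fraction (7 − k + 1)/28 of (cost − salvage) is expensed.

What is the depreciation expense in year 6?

Depreciable base = $25,628 − $1,100 = $24,528.
Sum of the years' digits = 7+6+5+4+3+2+1 = 28.
Year 1: $24,528 × 7/28 = $6,132. Book value $19,496.
Year 2: $24,528 × 6/28 = $5,256. Book value $14,240.
Year 3: $24,528 × 5/28 = $4,380. Book value $9,860.
Year 4: $24,528 × 4/28 = $3,504. Book value $6,356.
Year 5: $24,528 × 3/28 = $2,628. Book value $3,728.
Year 6: $24,528 × 2/28 = $1,752. Book value $1,976.

$1,752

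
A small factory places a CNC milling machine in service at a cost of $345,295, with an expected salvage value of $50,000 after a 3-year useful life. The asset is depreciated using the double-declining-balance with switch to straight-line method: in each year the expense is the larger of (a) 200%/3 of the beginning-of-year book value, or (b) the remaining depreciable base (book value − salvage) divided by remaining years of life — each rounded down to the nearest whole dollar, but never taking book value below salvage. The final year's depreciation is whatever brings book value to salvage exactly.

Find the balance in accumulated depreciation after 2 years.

Depreciable base = $345,295 − $50,000 = $295,295.
Year 1: DB = ⌊$345,295 × 200%/3⌋ = $230,196; SL = ⌊$295,295/3⌋ = $98,431 → take DB $230,196. Book value $115,099.
Year 2: DB = ⌊$115,099 × 200%/3⌋ = $76,732; SL = ⌊$65,099/2⌋ = $32,549 → take DB $76,732, capped at $65,099. Book value $50,000.
Accumulated through year 2 = $345,295 − $50,000 = $295,295.

$295,295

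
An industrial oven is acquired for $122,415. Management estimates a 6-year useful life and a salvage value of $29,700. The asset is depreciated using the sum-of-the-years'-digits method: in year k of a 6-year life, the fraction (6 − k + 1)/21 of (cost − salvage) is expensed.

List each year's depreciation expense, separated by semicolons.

Depreciable base = $122,415 − $29,700 = $92,715.
Sum of the years' digits = 6+5+4+3+2+1 = 21.
Year 1: $92,715 × 6/21 = $26,490. Book value $95,925.
Year 2: $92,715 × 5/21 = $22,075. Book value $73,850.
Year 3: $92,715 × 4/21 = $17,660. Book value $56,190.
Year 4: $92,715 × 3/21 = $13,245. Book value $42,945.
Year 5: $92,715 × 2/21 = $8,830. Book value $34,115.
Year 6: $92,715 × 1/21 = $4,415. Book value $29,700.

$26,490; $22,075; $17,660; $13,245; $8,830; $4,415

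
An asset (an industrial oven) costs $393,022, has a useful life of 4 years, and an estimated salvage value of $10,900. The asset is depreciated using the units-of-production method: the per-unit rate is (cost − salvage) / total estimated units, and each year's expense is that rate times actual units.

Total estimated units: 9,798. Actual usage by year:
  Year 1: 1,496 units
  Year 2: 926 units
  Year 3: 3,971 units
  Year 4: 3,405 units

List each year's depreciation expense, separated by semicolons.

$58,344; $36,114; $154,869; $132,795

Depreciable base = $393,022 − $10,900 = $382,122.
Rate = $382,122 / 9,798 units = $39 per unit.
Year 1: 1,496 × $39 = $58,344. Book value $334,678.
Year 2: 926 × $39 = $36,114. Book value $298,564.
Year 3: 3,971 × $39 = $154,869. Book value $143,695.
Year 4: 3,405 × $39 = $132,795. Book value $10,900.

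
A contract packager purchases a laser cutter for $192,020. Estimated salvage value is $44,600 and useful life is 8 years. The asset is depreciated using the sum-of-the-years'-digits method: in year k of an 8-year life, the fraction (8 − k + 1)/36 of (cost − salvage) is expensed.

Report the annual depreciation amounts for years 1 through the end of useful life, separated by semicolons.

$32,760; $28,665; $24,570; $20,475; $16,380; $12,285; $8,190; $4,095

Depreciable base = $192,020 − $44,600 = $147,420.
Sum of the years' digits = 8+7+6+5+4+3+2+1 = 36.
Year 1: $147,420 × 8/36 = $32,760. Book value $159,260.
Year 2: $147,420 × 7/36 = $28,665. Book value $130,595.
Year 3: $147,420 × 6/36 = $24,570. Book value $106,025.
Year 4: $147,420 × 5/36 = $20,475. Book value $85,550.
Year 5: $147,420 × 4/36 = $16,380. Book value $69,170.
Year 6: $147,420 × 3/36 = $12,285. Book value $56,885.
Year 7: $147,420 × 2/36 = $8,190. Book value $48,695.
Year 8: $147,420 × 1/36 = $4,095. Book value $44,600.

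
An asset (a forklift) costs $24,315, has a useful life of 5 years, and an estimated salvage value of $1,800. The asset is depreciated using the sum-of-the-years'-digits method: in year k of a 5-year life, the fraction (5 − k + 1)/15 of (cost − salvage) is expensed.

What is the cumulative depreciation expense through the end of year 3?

$18,012

Depreciable base = $24,315 − $1,800 = $22,515.
Sum of the years' digits = 5+4+3+2+1 = 15.
Year 1: $22,515 × 5/15 = $7,505. Book value $16,810.
Year 2: $22,515 × 4/15 = $6,004. Book value $10,806.
Year 3: $22,515 × 3/15 = $4,503. Book value $6,303.
Accumulated through year 3 = $24,315 − $6,303 = $18,012.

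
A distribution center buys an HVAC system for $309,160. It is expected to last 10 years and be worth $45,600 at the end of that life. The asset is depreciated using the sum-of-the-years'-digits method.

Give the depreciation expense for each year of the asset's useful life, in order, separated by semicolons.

$47,920; $43,128; $38,336; $33,544; $28,752; $23,960; $19,168; $14,376; $9,584; $4,792

Depreciable base = $309,160 − $45,600 = $263,560.
Sum of the years' digits = 10+9+8+7+6+5+4+3+2+1 = 55.
Year 1: $263,560 × 10/55 = $47,920. Book value $261,240.
Year 2: $263,560 × 9/55 = $43,128. Book value $218,112.
Year 3: $263,560 × 8/55 = $38,336. Book value $179,776.
Year 4: $263,560 × 7/55 = $33,544. Book value $146,232.
Year 5: $263,560 × 6/55 = $28,752. Book value $117,480.
Year 6: $263,560 × 5/55 = $23,960. Book value $93,520.
Year 7: $263,560 × 4/55 = $19,168. Book value $74,352.
Year 8: $263,560 × 3/55 = $14,376. Book value $59,976.
Year 9: $263,560 × 2/55 = $9,584. Book value $50,392.
Year 10: $263,560 × 1/55 = $4,792. Book value $45,600.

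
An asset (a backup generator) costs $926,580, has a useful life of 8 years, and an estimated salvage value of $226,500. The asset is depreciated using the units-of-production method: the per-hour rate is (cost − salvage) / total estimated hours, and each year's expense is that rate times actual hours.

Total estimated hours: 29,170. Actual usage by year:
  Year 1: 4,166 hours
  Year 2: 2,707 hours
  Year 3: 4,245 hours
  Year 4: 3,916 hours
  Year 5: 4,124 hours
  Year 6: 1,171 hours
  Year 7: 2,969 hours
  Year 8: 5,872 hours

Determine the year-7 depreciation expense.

Depreciable base = $926,580 − $226,500 = $700,080.
Rate = $700,080 / 29,170 hours = $24 per hour.
Year 1: 4,166 × $24 = $99,984. Book value $826,596.
Year 2: 2,707 × $24 = $64,968. Book value $761,628.
Year 3: 4,245 × $24 = $101,880. Book value $659,748.
Year 4: 3,916 × $24 = $93,984. Book value $565,764.
Year 5: 4,124 × $24 = $98,976. Book value $466,788.
Year 6: 1,171 × $24 = $28,104. Book value $438,684.
Year 7: 2,969 × $24 = $71,256. Book value $367,428.

$71,256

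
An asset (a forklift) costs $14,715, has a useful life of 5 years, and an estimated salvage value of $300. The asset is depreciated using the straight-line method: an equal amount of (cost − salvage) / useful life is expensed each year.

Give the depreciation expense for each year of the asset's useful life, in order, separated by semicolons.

Depreciable base = $14,715 − $300 = $14,415.
Annual expense = $14,415 / 5 = $2,883.
End of year 1: book value $11,832.
End of year 2: book value $8,949.
End of year 3: book value $6,066.
End of year 4: book value $3,183.
End of year 5: book value $300.

$2,883; $2,883; $2,883; $2,883; $2,883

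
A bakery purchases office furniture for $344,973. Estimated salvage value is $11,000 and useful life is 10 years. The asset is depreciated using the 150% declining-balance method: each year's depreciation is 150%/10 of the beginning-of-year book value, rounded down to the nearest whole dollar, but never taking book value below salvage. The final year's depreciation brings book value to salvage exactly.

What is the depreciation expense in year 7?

$19,516

Depreciable base = $344,973 − $11,000 = $333,973.
Year 1: ⌊$344,973 × 150%/10⌋ = $51,745. Book value $293,228.
Year 2: ⌊$293,228 × 150%/10⌋ = $43,984. Book value $249,244.
Year 3: ⌊$249,244 × 150%/10⌋ = $37,386. Book value $211,858.
Year 4: ⌊$211,858 × 150%/10⌋ = $31,778. Book value $180,080.
Year 5: ⌊$180,080 × 150%/10⌋ = $27,012. Book value $153,068.
Year 6: ⌊$153,068 × 150%/10⌋ = $22,960. Book value $130,108.
Year 7: ⌊$130,108 × 150%/10⌋ = $19,516. Book value $110,592.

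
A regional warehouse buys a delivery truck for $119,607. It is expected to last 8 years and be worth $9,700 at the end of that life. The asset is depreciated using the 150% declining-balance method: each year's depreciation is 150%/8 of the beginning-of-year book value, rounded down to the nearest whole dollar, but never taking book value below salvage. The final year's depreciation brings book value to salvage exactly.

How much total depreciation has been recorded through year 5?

$77,254

Depreciable base = $119,607 − $9,700 = $109,907.
Year 1: ⌊$119,607 × 150%/8⌋ = $22,426. Book value $97,181.
Year 2: ⌊$97,181 × 150%/8⌋ = $18,221. Book value $78,960.
Year 3: ⌊$78,960 × 150%/8⌋ = $14,805. Book value $64,155.
Year 4: ⌊$64,155 × 150%/8⌋ = $12,029. Book value $52,126.
Year 5: ⌊$52,126 × 150%/8⌋ = $9,773. Book value $42,353.
Accumulated through year 5 = $119,607 − $42,353 = $77,254.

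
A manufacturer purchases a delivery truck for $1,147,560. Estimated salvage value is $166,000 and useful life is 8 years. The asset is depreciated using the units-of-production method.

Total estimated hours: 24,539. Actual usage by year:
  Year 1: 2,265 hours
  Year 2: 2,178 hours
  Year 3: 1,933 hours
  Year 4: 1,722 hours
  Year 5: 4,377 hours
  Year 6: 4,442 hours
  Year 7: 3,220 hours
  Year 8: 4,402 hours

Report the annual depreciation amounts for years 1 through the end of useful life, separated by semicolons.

$90,600; $87,120; $77,320; $68,880; $175,080; $177,680; $128,800; $176,080

Depreciable base = $1,147,560 − $166,000 = $981,560.
Rate = $981,560 / 24,539 hours = $40 per hour.
Year 1: 2,265 × $40 = $90,600. Book value $1,056,960.
Year 2: 2,178 × $40 = $87,120. Book value $969,840.
Year 3: 1,933 × $40 = $77,320. Book value $892,520.
Year 4: 1,722 × $40 = $68,880. Book value $823,640.
Year 5: 4,377 × $40 = $175,080. Book value $648,560.
Year 6: 4,442 × $40 = $177,680. Book value $470,880.
Year 7: 3,220 × $40 = $128,800. Book value $342,080.
Year 8: 4,402 × $40 = $176,080. Book value $166,000.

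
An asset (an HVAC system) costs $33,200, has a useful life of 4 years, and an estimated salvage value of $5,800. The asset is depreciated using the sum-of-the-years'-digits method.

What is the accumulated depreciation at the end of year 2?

$19,180

Depreciable base = $33,200 − $5,800 = $27,400.
Sum of the years' digits = 4+3+2+1 = 10.
Year 1: $27,400 × 4/10 = $10,960. Book value $22,240.
Year 2: $27,400 × 3/10 = $8,220. Book value $14,020.
Accumulated through year 2 = $33,200 − $14,020 = $19,180.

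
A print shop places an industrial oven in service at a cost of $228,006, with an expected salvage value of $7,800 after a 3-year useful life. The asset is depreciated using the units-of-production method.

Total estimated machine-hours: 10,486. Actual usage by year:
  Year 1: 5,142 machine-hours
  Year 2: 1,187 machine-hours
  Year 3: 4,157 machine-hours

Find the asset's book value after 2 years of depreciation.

$95,097

Depreciable base = $228,006 − $7,800 = $220,206.
Rate = $220,206 / 10,486 machine-hours = $21 per machine-hour.
Year 1: 5,142 × $21 = $107,982. Book value $120,024.
Year 2: 1,187 × $21 = $24,927. Book value $95,097.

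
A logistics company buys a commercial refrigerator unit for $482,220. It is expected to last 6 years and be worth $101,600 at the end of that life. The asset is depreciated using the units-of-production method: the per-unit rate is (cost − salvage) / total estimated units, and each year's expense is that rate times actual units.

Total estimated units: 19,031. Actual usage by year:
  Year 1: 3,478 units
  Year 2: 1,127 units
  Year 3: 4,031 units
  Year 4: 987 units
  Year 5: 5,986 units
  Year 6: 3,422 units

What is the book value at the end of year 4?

$289,760

Depreciable base = $482,220 − $101,600 = $380,620.
Rate = $380,620 / 19,031 units = $20 per unit.
Year 1: 3,478 × $20 = $69,560. Book value $412,660.
Year 2: 1,127 × $20 = $22,540. Book value $390,120.
Year 3: 4,031 × $20 = $80,620. Book value $309,500.
Year 4: 987 × $20 = $19,740. Book value $289,760.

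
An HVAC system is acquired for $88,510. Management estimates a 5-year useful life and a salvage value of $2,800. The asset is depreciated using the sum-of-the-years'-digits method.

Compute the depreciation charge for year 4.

Depreciable base = $88,510 − $2,800 = $85,710.
Sum of the years' digits = 5+4+3+2+1 = 15.
Year 1: $85,710 × 5/15 = $28,570. Book value $59,940.
Year 2: $85,710 × 4/15 = $22,856. Book value $37,084.
Year 3: $85,710 × 3/15 = $17,142. Book value $19,942.
Year 4: $85,710 × 2/15 = $11,428. Book value $8,514.

$11,428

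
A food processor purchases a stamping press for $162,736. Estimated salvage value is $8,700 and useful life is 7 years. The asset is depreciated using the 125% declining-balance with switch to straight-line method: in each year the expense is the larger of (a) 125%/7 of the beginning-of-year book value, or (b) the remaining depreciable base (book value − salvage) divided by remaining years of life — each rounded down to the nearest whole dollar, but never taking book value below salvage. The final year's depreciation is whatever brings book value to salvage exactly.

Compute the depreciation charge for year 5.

Depreciable base = $162,736 − $8,700 = $154,036.
Year 1: DB = ⌊$162,736 × 125%/7⌋ = $29,060; SL = ⌊$154,036/7⌋ = $22,005 → take DB $29,060. Book value $133,676.
Year 2: DB = ⌊$133,676 × 125%/7⌋ = $23,870; SL = ⌊$124,976/6⌋ = $20,829 → take DB $23,870. Book value $109,806.
Year 3: DB = ⌊$109,806 × 125%/7⌋ = $19,608; SL = ⌊$101,106/5⌋ = $20,221 → take SL $20,221. Book value $89,585.
Year 4: DB = ⌊$89,585 × 125%/7⌋ = $15,997; SL = ⌊$80,885/4⌋ = $20,221 → take SL $20,221. Book value $69,364.
Year 5: DB = ⌊$69,364 × 125%/7⌋ = $12,386; SL = ⌊$60,664/3⌋ = $20,221 → take SL $20,221. Book value $49,143.

$20,221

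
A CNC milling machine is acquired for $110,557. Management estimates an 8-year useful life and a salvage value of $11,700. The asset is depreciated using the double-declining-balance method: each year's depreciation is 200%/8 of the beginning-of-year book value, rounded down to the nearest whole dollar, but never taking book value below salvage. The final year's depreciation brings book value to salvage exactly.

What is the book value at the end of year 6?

$19,678

Depreciable base = $110,557 − $11,700 = $98,857.
Year 1: ⌊$110,557 × 200%/8⌋ = $27,639. Book value $82,918.
Year 2: ⌊$82,918 × 200%/8⌋ = $20,729. Book value $62,189.
Year 3: ⌊$62,189 × 200%/8⌋ = $15,547. Book value $46,642.
Year 4: ⌊$46,642 × 200%/8⌋ = $11,660. Book value $34,982.
Year 5: ⌊$34,982 × 200%/8⌋ = $8,745. Book value $26,237.
Year 6: ⌊$26,237 × 200%/8⌋ = $6,559. Book value $19,678.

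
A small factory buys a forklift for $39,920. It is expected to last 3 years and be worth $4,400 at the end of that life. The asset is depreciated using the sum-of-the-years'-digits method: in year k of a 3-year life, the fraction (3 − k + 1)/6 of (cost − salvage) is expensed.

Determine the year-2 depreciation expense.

Depreciable base = $39,920 − $4,400 = $35,520.
Sum of the years' digits = 3+2+1 = 6.
Year 1: $35,520 × 3/6 = $17,760. Book value $22,160.
Year 2: $35,520 × 2/6 = $11,840. Book value $10,320.

$11,840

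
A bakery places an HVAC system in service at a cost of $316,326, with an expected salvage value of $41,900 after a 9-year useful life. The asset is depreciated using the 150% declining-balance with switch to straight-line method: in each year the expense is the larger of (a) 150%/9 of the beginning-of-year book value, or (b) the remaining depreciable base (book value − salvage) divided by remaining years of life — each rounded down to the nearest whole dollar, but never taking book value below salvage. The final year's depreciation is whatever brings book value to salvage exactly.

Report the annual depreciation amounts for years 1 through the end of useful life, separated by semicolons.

$52,721; $43,934; $36,611; $30,510; $25,425; $21,306; $21,306; $21,306; $21,307

Depreciable base = $316,326 − $41,900 = $274,426.
Year 1: DB = ⌊$316,326 × 150%/9⌋ = $52,721; SL = ⌊$274,426/9⌋ = $30,491 → take DB $52,721. Book value $263,605.
Year 2: DB = ⌊$263,605 × 150%/9⌋ = $43,934; SL = ⌊$221,705/8⌋ = $27,713 → take DB $43,934. Book value $219,671.
Year 3: DB = ⌊$219,671 × 150%/9⌋ = $36,611; SL = ⌊$177,771/7⌋ = $25,395 → take DB $36,611. Book value $183,060.
Year 4: DB = ⌊$183,060 × 150%/9⌋ = $30,510; SL = ⌊$141,160/6⌋ = $23,526 → take DB $30,510. Book value $152,550.
Year 5: DB = ⌊$152,550 × 150%/9⌋ = $25,425; SL = ⌊$110,650/5⌋ = $22,130 → take DB $25,425. Book value $127,125.
Year 6: DB = ⌊$127,125 × 150%/9⌋ = $21,187; SL = ⌊$85,225/4⌋ = $21,306 → take SL $21,306. Book value $105,819.
Year 7: DB = ⌊$105,819 × 150%/9⌋ = $17,636; SL = ⌊$63,919/3⌋ = $21,306 → take SL $21,306. Book value $84,513.
Year 8: DB = ⌊$84,513 × 150%/9⌋ = $14,085; SL = ⌊$42,613/2⌋ = $21,306 → take SL $21,306. Book value $63,207.
Year 9 (final): $63,207 − $41,900 = $21,307. Book value $41,900.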